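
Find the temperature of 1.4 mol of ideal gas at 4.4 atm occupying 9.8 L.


PV = nRT  (R = 0.08206 L·atm/(mol·K))
T = PV/(nR) = 4.4×9.8/(1.4×0.08206)
= 43.12/0.114884
= 375.34 K

375.34 K


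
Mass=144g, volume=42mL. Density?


ρ = mass/volume
= 144/42
= 3.429 g/mL

3.429 g/mL


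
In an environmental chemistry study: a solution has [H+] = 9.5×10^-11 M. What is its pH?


pH = -log10([H+]) = -log10(9.5×10^-11)
= 11 - log10(9.5)
= 11 - 0.98
= 10.02

10.02


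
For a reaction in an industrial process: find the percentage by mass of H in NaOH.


M(NaOH) = 1×22.99 + 1×16.0 + 1×1.008 = 39.998 g/mol
Mass of H = 1 × 1.008 = 1.008 g/mol
% H = 1.008/39.998 × 100 = 2.52%

2.52%


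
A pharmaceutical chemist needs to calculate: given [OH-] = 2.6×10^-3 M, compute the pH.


pOH = -log10([OH-]) = -log10(2.6×10^-3)
= 3 - log10(2.6) = 2.59
pH = 14 - pOH = 14 - 2.59 = 11.41

11.41


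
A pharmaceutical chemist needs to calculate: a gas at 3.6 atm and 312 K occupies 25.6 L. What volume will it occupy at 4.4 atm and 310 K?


P1V1/T1 = P2V2/T2
V2 = P1V1T2/(T1P2)
= 3.6×25.6×310/(312×4.4)
= 20.811 L

20.811 L


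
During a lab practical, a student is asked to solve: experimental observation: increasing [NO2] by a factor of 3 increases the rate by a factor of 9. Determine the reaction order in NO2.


rate ∝ [NO2]^n
3^n = 9 → n = 2
Order in NO2: 2

2


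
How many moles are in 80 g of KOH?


M(KOH) = 56.11 g/mol
n = mass/M = 80/56.11 = 1.4258 mol

1.4258 mol


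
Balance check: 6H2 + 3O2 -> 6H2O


Equation: 6H2 + 3O2 -> 6H2O
Check atoms: H: 12=12, O: 6=6
Balanced

Yes, balanced


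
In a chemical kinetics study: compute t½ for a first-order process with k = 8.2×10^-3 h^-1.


t½ = ln2/k = 0.693147/(8.2×10^-3 h^-1)
= 84.53 h

84.53 h


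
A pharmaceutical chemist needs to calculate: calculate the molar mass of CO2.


M(CO2) = 1×12.01 + 2×16.0
= 12.01 + 32.0
= 44.01 g/mol

44.01 g/mol


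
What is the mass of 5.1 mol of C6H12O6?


M(C6H12O6) = 180.16 g/mol
mass = n × M = 5.1 × 180.16 = 918.82 g

918.82 g


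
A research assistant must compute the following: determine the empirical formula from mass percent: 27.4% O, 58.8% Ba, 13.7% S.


Assume 100 g sample. Moles of each element:
  O: 27.4/16.0 = 1.712 mol
  Ba: 58.8/137.33 = 0.428 mol
  S: 13.7/32.07 = 0.427 mol
Divide by smallest (0.427):
  O: 1.712/0.427 = 4.01
  Ba: 0.428/0.427 = 1.0
  S: 0.427/0.427 = 1.0
Empirical formula: BaSO4

BaSO4


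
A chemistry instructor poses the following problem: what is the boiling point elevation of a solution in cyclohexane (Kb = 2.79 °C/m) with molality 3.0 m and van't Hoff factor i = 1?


ΔTb = Kb × m × i
= 2.79 × 3.0 × 1
= 8.37 °C

8.37 °C


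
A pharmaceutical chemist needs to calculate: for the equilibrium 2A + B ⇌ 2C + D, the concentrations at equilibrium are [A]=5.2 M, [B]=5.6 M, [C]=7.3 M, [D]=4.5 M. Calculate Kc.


Kc = [C]^2[D]/([A]^2[B])
= (7.3^2 × 4.5^1)/(5.2^2 × 5.6^1)
= 239.805/151.424
= 1.584

1.584


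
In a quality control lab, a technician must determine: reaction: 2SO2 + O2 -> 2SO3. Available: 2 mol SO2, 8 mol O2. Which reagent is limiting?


Mole ratio available / coefficient:
  SO2: 2/2 = 1.000
  O2: 8/1 = 8.000
Smaller ratio is limiting.

SO2


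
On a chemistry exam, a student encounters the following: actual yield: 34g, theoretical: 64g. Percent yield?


% yield = actual/theoretical × 100
= 34/64 × 100
= 53.12%

53.12%


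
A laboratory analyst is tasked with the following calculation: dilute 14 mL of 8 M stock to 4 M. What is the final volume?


C1V1 = C2V2
8 × 14 = 4 × V2
V2 = 112/4 = 28.0 mL

28.0 mL


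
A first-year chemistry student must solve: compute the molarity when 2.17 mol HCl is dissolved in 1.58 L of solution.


M = n/V = 2.17/1.58 = 1.373 mol/L

1.373 M


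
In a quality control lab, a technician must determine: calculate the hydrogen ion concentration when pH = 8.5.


[H+] = 10^(-pH) = 10^(-8.5)
= 3.16×10^-9 M

3.16×10^-9 M


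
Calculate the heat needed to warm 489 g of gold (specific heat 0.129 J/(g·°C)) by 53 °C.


q = mcΔT = 489 × 0.129 × 53
= 3343.29 J

3343.29 J


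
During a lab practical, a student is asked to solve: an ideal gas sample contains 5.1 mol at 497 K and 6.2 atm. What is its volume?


PV = nRT  (R = 0.08206 L·atm/(mol·K))
V = nRT/P = 5.1×0.08206×497/6.2
= 33.548 L

33.548 L


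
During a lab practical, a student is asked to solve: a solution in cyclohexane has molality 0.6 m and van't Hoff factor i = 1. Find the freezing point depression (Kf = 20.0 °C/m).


ΔTf = Kf × m × i
= 20.0 × 0.6 × 1
= 12.0 °C

12.0 °C


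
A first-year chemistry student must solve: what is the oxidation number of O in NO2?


O is usually -2
Oxidation number: -2

-2


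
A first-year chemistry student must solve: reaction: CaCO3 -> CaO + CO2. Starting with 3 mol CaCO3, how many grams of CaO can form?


Mole ratio CaO:CaCO3 = 1:1
n(CaO) = 3 × 1/1 = 3.000 mol
mass = 3.000 × 56.08 = 168.24 g

168.24 g


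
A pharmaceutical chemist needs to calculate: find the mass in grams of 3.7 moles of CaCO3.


M(CaCO3) = 100.09 g/mol
mass = n × M = 3.7 × 100.09 = 370.33 g

370.33 g


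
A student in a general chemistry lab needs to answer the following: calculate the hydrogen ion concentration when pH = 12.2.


[H+] = 10^(-pH) = 10^(-12.2)
= 6.31×10^-13 M

6.31×10^-13 M


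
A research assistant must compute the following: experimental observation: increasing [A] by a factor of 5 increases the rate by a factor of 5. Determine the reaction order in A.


rate ∝ [A]^n
5^n = 5 → n = 1
Order in A: 1

1


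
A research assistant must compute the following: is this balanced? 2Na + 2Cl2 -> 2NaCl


Equation: 2Na + 2Cl2 -> 2NaCl
Check atoms: Cl: 4≠2, Na: 2=2
Not balanced

No, not balanced


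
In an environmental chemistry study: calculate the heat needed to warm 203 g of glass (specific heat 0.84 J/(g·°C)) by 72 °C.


q = mcΔT = 203 × 0.84 × 72
= 12277.44 J

12277.44 J


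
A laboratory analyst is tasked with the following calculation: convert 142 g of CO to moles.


M(CO) = 28.01 g/mol
n = mass/M = 142/28.01 = 5.0696 mol

5.0696 mol


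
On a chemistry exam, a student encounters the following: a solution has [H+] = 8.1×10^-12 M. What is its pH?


pH = -log10([H+]) = -log10(8.1×10^-12)
= 12 - log10(8.1)
= 12 - 0.91
= 11.09

11.09


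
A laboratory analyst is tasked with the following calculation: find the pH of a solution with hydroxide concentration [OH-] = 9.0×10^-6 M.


pOH = -log10([OH-]) = -log10(9.0×10^-6)
= 6 - log10(9.0) = 5.05
pH = 14 - pOH = 14 - 5.05 = 8.95

8.95


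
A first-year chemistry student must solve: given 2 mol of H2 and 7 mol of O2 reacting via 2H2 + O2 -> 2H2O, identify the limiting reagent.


Mole ratio available / coefficient:
  H2: 2/2 = 1.000
  O2: 7/1 = 7.000
Smaller ratio is limiting.

H2


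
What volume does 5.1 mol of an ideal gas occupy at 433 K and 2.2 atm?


PV = nRT  (R = 0.08206 L·atm/(mol·K))
V = nRT/P = 5.1×0.08206×433/2.2
= 82.37 L

82.37 L


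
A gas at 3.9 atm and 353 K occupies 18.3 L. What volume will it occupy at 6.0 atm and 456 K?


P1V1/T1 = P2V2/T2
V2 = P1V1T2/(T1P2)
= 3.9×18.3×456/(353×6.0)
= 15.366 L

15.366 L


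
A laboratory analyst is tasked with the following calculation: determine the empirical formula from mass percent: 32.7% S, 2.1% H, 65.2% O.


Assume 100 g sample. Moles of each element:
  S: 32.7/32.07 = 1.02 mol
  H: 2.1/1.008 = 2.083 mol
  O: 65.2/16.0 = 4.075 mol
Divide by smallest (1.02):
  S: 1.02/1.02 = 1.0
  H: 2.083/1.02 = 2.04
  O: 4.075/1.02 = 4.0
Empirical formula: H2SO4

H2SO4


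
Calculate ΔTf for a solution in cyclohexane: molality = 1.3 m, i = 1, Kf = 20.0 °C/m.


ΔTf = Kf × m × i
= 20.0 × 1.3 × 1
= 26.0 °C

26.0 °C


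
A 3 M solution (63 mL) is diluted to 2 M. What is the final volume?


C1V1 = C2V2
3 × 63 = 2 × V2
V2 = 189/2 = 94.5 mL

94.5 mL


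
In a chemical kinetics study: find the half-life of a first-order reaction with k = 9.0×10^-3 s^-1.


t½ = ln2/k = 0.693147/(9.0×10^-3 s^-1)
= 77.02 s

77.02 s


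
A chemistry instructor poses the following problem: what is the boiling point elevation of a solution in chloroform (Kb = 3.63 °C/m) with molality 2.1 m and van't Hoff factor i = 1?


ΔTb = Kb × m × i
= 3.63 × 2.1 × 1
= 7.623 °C

7.623 °C


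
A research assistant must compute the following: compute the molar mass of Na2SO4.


M(Na2SO4) = 2×22.99 + 1×32.07 + 4×16.0
= 45.98 + 32.07 + 64.0
= 142.05 g/mol

142.05 g/mol


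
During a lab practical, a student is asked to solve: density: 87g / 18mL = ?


ρ = mass/volume
= 87/18
= 4.833 g/mL

4.833 g/mL


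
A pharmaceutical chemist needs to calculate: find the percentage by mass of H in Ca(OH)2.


M(Ca(OH)2) = 1×40.08 + 2×16.0 + 2×1.008 = 74.096 g/mol
Mass of H = 2 × 1.008 = 2.016 g/mol
% H = 2.016/74.096 × 100 = 2.72%

2.72%


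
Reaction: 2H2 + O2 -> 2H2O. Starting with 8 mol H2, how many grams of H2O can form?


Mole ratio H2O:H2 = 2:2
n(H2O) = 8 × 2/2 = 8.000 mol
mass = 8.000 × 18.02 = 144.16 g

144.16 g


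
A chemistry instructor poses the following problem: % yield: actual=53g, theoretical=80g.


% yield = actual/theoretical × 100
= 53/80 × 100
= 66.25%

66.25%


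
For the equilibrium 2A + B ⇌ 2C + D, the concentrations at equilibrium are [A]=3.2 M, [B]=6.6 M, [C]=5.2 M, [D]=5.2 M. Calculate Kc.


Kc = [C]^2[D]/([A]^2[B])
= (5.2^2 × 5.2^1)/(3.2^2 × 6.6^1)
= 140.608/67.584
= 2.080

2.080


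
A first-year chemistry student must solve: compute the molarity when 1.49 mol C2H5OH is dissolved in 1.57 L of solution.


M = n/V = 1.49/1.57 = 0.949 mol/L

0.949 M


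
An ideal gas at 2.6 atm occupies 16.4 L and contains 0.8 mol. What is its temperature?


PV = nRT  (R = 0.08206 L·atm/(mol·K))
T = PV/(nR) = 2.6×16.4/(0.8×0.08206)
= 42.64/0.065648
= 649.52 K

649.52 K


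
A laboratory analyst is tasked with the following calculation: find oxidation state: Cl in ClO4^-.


x + 4(-2) = -1, so x = +7
Oxidation number: +7

+7


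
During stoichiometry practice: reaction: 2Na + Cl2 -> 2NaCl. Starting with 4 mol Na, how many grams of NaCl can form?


Mole ratio NaCl:Na = 2:2
n(NaCl) = 4 × 2/2 = 4.000 mol
mass = 4.000 × 58.44 = 233.76 g

233.76 g


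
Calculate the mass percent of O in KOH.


M(KOH) = 1×39.1 + 1×16.0 + 1×1.008 = 56.108 g/mol
Mass of O = 1 × 16.0 = 16.00 g/mol
% O = 16.00/56.108 × 100 = 28.52%

28.52%


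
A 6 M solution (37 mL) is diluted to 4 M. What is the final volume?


C1V1 = C2V2
6 × 37 = 4 × V2
V2 = 222/4 = 55.5 mL

55.5 mL


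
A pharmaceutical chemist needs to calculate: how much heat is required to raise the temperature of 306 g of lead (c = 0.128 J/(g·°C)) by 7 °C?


q = mcΔT = 306 × 0.128 × 7
= 274.18 J

274.18 J


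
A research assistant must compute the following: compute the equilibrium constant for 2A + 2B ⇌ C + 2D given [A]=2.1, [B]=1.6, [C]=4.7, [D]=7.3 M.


Kc = [C][D]^2/([A]^2[B]^2)
= (4.7^1 × 7.3^2)/(2.1^2 × 1.6^2)
= 250.463/11.2896
= 22.19

22.19


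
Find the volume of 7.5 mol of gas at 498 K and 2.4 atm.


PV = nRT  (R = 0.08206 L·atm/(mol·K))
V = nRT/P = 7.5×0.08206×498/2.4
= 127.706 L

127.706 L


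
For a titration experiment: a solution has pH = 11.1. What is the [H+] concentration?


[H+] = 10^(-pH) = 10^(-11.1)
= 7.94×10^-12 M

7.94×10^-12 M


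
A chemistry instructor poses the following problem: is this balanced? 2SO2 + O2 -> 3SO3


Equation: 2SO2 + O2 -> 3SO3
Check atoms: O: 6≠9, S: 2≠3
Not balanced

No, not balanced


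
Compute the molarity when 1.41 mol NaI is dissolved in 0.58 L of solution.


M = n/V = 1.41/0.58 = 2.431 mol/L

2.431 M


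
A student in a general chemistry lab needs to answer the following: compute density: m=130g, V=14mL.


ρ = mass/volume
= 130/14
= 9.286 g/mL

9.286 g/mL


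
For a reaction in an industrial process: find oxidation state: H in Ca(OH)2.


H is +1 with nonmetals
Oxidation number: +1

+1


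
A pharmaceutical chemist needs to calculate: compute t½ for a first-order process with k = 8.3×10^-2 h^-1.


t½ = ln2/k = 0.693147/(8.3×10^-2 h^-1)
= 8.351 h

8.351 h


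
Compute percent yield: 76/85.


% yield = actual/theoretical × 100
= 76/85 × 100
= 89.41%

89.41%


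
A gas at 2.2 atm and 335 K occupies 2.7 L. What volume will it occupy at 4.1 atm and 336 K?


P1V1/T1 = P2V2/T2
V2 = P1V1T2/(T1P2)
= 2.2×2.7×336/(335×4.1)
= 1.453 L

1.453 L


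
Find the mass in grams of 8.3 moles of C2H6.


M(C2H6) = 30.07 g/mol
mass = n × M = 8.3 × 30.07 = 249.58 g

249.58 g


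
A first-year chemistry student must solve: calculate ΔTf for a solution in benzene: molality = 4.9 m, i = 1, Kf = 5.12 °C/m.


ΔTf = Kf × m × i
= 5.12 × 4.9 × 1
= 25.088 °C

25.088 °C


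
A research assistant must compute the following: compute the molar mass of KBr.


M(KBr) = 1×39.1 + 1×79.9
= 39.1 + 79.9
= 119.0 g/mol

119.0 g/mol


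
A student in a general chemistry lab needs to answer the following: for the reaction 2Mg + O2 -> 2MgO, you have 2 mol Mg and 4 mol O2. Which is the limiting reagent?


Mole ratio available / coefficient:
  Mg: 2/2 = 1.000
  O2: 4/1 = 4.000
Smaller ratio is limiting.

Mg


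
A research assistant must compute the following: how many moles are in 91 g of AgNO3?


M(AgNO3) = 169.88 g/mol
n = mass/M = 91/169.88 = 0.5357 mol

0.5357 mol


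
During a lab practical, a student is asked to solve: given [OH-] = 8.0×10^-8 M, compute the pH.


pOH = -log10([OH-]) = -log10(8.0×10^-8)
= 8 - log10(8.0) = 7.1
pH = 14 - pOH = 14 - 7.1 = 6.9

6.9


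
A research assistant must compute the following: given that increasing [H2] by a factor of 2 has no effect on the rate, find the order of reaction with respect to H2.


rate ∝ [H2]^n
rate ∝ [H2]^0
Order in H2: 0

0


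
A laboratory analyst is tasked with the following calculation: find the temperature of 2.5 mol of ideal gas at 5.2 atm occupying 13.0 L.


PV = nRT  (R = 0.08206 L·atm/(mol·K))
T = PV/(nR) = 5.2×13.0/(2.5×0.08206)
= 67.60/0.205150
= 329.51 K

329.51 K


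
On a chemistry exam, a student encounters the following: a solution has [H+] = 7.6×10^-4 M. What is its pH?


pH = -log10([H+]) = -log10(7.6×10^-4)
= 4 - log10(7.6)
= 4 - 0.88
= 3.12

3.12


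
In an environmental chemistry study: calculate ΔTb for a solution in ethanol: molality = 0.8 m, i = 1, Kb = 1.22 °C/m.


ΔTb = Kb × m × i
= 1.22 × 0.8 × 1
= 0.976 °C

0.976 °C


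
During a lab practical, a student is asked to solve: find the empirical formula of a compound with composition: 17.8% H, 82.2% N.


Assume 100 g sample. Moles of each element:
  H: 17.8/1.008 = 17.659 mol
  N: 82.2/14.01 = 5.867 mol
Divide by smallest (5.867):
  H: 17.659/5.867 = 3.01
  N: 5.867/5.867 = 1.0
Empirical formula: NH3

NH3


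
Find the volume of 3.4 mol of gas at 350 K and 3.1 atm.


PV = nRT  (R = 0.08206 L·atm/(mol·K))
V = nRT/P = 3.4×0.08206×350/3.1
= 31.5 L

31.5 L


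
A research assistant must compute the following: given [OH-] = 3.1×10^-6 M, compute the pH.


pOH = -log10([OH-]) = -log10(3.1×10^-6)
= 6 - log10(3.1) = 5.51
pH = 14 - pOH = 14 - 5.51 = 8.49

8.49


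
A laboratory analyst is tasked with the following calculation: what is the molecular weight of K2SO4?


M(K2SO4) = 2×39.1 + 1×32.07 + 4×16.0
= 78.2 + 32.07 + 64.0
= 174.27 g/mol

174.27 g/mol


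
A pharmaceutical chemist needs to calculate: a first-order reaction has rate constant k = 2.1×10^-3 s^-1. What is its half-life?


t½ = ln2/k = 0.693147/(2.1×10^-3 s^-1)
= 330.1 s

330.1 s


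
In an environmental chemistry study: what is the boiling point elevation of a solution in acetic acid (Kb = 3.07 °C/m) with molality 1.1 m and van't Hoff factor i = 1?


ΔTb = Kb × m × i
= 3.07 × 1.1 × 1
= 3.377 °C

3.377 °C


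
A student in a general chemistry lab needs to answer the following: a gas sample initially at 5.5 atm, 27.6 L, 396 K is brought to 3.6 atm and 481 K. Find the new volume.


P1V1/T1 = P2V2/T2
V2 = P1V1T2/(T1P2)
= 5.5×27.6×481/(396×3.6)
= 51.218 L

51.218 L


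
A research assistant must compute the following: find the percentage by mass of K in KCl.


M(KCl) = 1×39.1 + 1×35.45 = 74.55 g/mol
Mass of K = 1 × 39.1 = 39.10 g/mol
% K = 39.10/74.55 × 100 = 52.45%

52.45%


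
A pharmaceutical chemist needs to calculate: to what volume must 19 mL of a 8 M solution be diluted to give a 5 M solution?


C1V1 = C2V2
8 × 19 = 5 × V2
V2 = 152/5 = 30.4 mL

30.4 mL


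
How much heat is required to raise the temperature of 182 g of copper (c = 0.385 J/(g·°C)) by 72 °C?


q = mcΔT = 182 × 0.385 × 72
= 5045.04 J

5045.04 J


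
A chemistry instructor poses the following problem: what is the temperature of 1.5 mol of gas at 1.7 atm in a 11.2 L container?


PV = nRT  (R = 0.08206 L·atm/(mol·K))
T = PV/(nR) = 1.7×11.2/(1.5×0.08206)
= 19.04/0.123090
= 154.68 K

154.68 K


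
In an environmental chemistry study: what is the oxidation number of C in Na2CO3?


2(+1) + x + 3(-2) = 0, so x = +4
Oxidation number: +4

+4


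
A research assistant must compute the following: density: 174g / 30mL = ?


ρ = mass/volume
= 174/30
= 5.8 g/mL

5.8 g/mL


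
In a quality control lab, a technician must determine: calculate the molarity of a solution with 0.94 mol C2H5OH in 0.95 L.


M = n/V = 0.94/0.95 = 0.989 mol/L

0.989 M


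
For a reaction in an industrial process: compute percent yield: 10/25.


% yield = actual/theoretical × 100
= 10/25 × 100
= 40.0%

40.0%


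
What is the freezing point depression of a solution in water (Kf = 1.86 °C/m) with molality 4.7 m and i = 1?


ΔTf = Kf × m × i
= 1.86 × 4.7 × 1
= 8.742 °C

8.742 °C


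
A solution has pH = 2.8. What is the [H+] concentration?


[H+] = 10^(-pH) = 10^(-2.8)
= 1.58×10^-3 M

1.58×10^-3 M


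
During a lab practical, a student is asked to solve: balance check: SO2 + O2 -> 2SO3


Equation: SO2 + O2 -> 2SO3
Check atoms: O: 4≠6, S: 1≠2
Not balanced

No, not balanced


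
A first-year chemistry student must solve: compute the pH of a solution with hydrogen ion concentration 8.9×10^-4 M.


pH = -log10([H+]) = -log10(8.9×10^-4)
= 4 - log10(8.9)
= 4 - 0.95
= 3.05

3.05


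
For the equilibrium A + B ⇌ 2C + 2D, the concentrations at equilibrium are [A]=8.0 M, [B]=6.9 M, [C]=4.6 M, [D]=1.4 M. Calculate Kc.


Kc = [C]^2[D]^2/([A][B])
= (4.6^2 × 1.4^2)/(8.0^1 × 6.9^1)
= 41.4736/55.2
= 0.7513

0.7513


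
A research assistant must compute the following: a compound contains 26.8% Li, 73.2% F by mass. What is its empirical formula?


Assume 100 g sample. Moles of each element:
  Li: 26.8/6.94 = 3.862 mol
  F: 73.2/19.0 = 3.853 mol
Divide by smallest (3.853):
  Li: 3.862/3.853 = 1.0
  F: 3.853/3.853 = 1.0
Empirical formula: LiF

LiF


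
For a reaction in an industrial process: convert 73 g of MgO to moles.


M(MgO) = 40.31 g/mol
n = mass/M = 73/40.31 = 1.811 mol

1.811 mol


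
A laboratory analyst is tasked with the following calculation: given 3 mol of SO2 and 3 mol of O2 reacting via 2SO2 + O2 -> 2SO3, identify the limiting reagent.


Mole ratio available / coefficient:
  SO2: 3/2 = 1.500
  O2: 3/1 = 3.000
Smaller ratio is limiting.

SO2


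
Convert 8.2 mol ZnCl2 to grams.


M(ZnCl2) = 136.28 g/mol
mass = n × M = 8.2 × 136.28 = 1117.50 g

1117.50 g


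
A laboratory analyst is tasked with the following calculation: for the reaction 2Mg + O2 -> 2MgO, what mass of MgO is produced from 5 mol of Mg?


Mole ratio MgO:Mg = 2:2
n(MgO) = 5 × 2/2 = 5.000 mol
mass = 5.000 × 40.31 = 201.55 g

201.55 g


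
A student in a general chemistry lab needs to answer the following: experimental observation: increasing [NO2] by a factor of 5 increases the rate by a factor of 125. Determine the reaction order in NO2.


rate ∝ [NO2]^n
5^n = 125 → n = 3
Order in NO2: 3

3


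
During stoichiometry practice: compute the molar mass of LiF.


M(LiF) = 1×6.94 + 1×19.0
= 6.94 + 19.0
= 25.94 g/mol

25.94 g/mol


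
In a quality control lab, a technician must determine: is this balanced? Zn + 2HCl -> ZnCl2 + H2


Equation: Zn + 2HCl -> ZnCl2 + H2
Check atoms: Cl: 2=2, H: 2=2, Zn: 1=1
Balanced

Yes, balanced


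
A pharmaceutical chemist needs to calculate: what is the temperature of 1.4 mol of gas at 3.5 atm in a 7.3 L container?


PV = nRT  (R = 0.08206 L·atm/(mol·K))
T = PV/(nR) = 3.5×7.3/(1.4×0.08206)
= 25.55/0.114884
= 222.40 K

222.40 K


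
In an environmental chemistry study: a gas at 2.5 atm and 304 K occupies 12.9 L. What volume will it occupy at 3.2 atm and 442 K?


P1V1/T1 = P2V2/T2
V2 = P1V1T2/(T1P2)
= 2.5×12.9×442/(304×3.2)
= 14.653 L

14.653 L


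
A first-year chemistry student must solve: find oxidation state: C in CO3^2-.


x + 3(-2) = -2, so x = +4
Oxidation number: +4

+4


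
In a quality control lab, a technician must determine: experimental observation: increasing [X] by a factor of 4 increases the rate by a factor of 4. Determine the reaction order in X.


rate ∝ [X]^n
4^n = 4 → n = 1
Order in X: 1

1


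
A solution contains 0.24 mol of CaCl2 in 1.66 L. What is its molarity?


M = n/V = 0.24/1.66 = 0.145 mol/L

0.145 M


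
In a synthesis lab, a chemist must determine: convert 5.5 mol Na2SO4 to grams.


M(Na2SO4) = 142.05 g/mol
mass = n × M = 5.5 × 142.05 = 781.28 g

781.28 g


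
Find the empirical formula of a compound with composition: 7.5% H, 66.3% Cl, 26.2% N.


Assume 100 g sample. Moles of each element:
  H: 7.5/1.008 = 7.44 mol
  Cl: 66.3/35.45 = 1.87 mol
  N: 26.2/14.01 = 1.87 mol
Divide by smallest (1.87):
  H: 7.44/1.87 = 3.98
  Cl: 1.87/1.87 = 1.0
  N: 1.87/1.87 = 1.0
Empirical formula: NH4Cl

NH4Cl


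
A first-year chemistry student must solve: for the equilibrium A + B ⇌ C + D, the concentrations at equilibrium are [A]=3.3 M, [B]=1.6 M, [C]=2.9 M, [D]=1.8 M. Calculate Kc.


Kc = [C][D]/([A][B])
= (2.9^1 × 1.8^1)/(3.3^1 × 1.6^1)
= 5.22/5.28
= 0.9886

0.9886


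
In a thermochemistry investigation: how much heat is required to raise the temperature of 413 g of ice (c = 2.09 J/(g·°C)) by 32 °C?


q = mcΔT = 413 × 2.09 × 32
= 27621.44 J

27621.44 J


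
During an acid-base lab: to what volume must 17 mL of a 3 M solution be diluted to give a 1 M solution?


C1V1 = C2V2
3 × 17 = 1 × V2
V2 = 51/1 = 51.0 mL

51.0 mL


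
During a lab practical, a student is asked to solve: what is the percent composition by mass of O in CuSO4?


M(CuSO4) = 1×63.55 + 1×32.07 + 4×16.0 = 159.62 g/mol
Mass of O = 4 × 16.0 = 64.00 g/mol
% O = 64.00/159.62 × 100 = 40.10%

40.10%


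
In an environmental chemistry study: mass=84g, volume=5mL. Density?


ρ = mass/volume
= 84/5
= 16.8 g/mL

16.8 g/mL


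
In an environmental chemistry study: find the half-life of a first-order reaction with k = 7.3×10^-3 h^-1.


t½ = ln2/k = 0.693147/(7.3×10^-3 h^-1)
= 94.95 h

94.95 h


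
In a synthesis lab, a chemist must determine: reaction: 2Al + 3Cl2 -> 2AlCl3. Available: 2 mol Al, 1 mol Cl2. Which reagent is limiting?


Mole ratio available / coefficient:
  Al: 2/2 = 1.000
  Cl2: 1/3 = 0.333
Smaller ratio is limiting.

Cl2


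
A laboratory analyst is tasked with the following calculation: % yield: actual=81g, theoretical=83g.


% yield = actual/theoretical × 100
= 81/83 × 100
= 97.59%

97.59%


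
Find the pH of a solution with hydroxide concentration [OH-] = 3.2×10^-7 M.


pOH = -log10([OH-]) = -log10(3.2×10^-7)
= 7 - log10(3.2) = 6.49
pH = 14 - pOH = 14 - 6.49 = 7.51

7.51


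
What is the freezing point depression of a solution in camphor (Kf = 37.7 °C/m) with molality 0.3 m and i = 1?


ΔTf = Kf × m × i
= 37.7 × 0.3 × 1
= 11.31 °C

11.31 °C


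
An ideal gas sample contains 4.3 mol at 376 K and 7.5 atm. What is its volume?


PV = nRT  (R = 0.08206 L·atm/(mol·K))
V = nRT/P = 4.3×0.08206×376/7.5
= 17.69 L

17.69 L


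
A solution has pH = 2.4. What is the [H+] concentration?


[H+] = 10^(-pH) = 10^(-2.4)
= 3.98×10^-3 M

3.98×10^-3 M


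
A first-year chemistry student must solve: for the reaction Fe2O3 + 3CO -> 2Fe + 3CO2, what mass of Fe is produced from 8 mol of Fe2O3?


Mole ratio Fe:Fe2O3 = 2:1
n(Fe) = 8 × 2/1 = 16.000 mol
mass = 16.000 × 55.85 = 893.6 g

893.6 g


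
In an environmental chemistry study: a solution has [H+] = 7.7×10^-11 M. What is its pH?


pH = -log10([H+]) = -log10(7.7×10^-11)
= 11 - log10(7.7)
= 11 - 0.89
= 10.11

10.11


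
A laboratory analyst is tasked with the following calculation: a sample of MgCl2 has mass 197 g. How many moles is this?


M(MgCl2) = 95.21 g/mol
n = mass/M = 197/95.21 = 2.0691 mol

2.0691 mol


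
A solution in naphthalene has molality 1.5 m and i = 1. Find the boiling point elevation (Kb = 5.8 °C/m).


ΔTb = Kb × m × i
= 5.8 × 1.5 × 1
= 8.7 °C

8.7 °C


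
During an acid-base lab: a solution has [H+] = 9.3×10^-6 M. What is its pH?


pH = -log10([H+]) = -log10(9.3×10^-6)
= 6 - log10(9.3)
= 6 - 0.97
= 5.03

5.03


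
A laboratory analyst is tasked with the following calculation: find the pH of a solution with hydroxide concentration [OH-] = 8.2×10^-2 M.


pOH = -log10([OH-]) = -log10(8.2×10^-2)
= 2 - log10(8.2) = 1.09
pH = 14 - pOH = 14 - 1.09 = 12.91

12.91


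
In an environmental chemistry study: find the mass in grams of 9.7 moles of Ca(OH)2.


M(Ca(OH)2) = 74.1 g/mol
mass = n × M = 9.7 × 74.1 = 718.77 g

718.77 g


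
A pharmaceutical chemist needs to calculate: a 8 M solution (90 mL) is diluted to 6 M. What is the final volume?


C1V1 = C2V2
8 × 90 = 6 × V2
V2 = 720/6 = 120.0 mL

120.0 mL


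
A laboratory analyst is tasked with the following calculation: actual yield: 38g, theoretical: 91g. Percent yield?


% yield = actual/theoretical × 100
= 38/91 × 100
= 41.76%

41.76%


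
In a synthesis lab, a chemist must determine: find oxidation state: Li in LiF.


Group 1 metal: +1
Oxidation number: +1

+1


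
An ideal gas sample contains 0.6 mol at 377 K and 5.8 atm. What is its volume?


PV = nRT  (R = 0.08206 L·atm/(mol·K))
V = nRT/P = 0.6×0.08206×377/5.8
= 3.2 L

3.2 L


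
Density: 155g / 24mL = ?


ρ = mass/volume
= 155/24
= 6.458 g/mL

6.458 g/mL


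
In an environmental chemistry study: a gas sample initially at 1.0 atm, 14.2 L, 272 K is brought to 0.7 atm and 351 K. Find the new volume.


P1V1/T1 = P2V2/T2
V2 = P1V1T2/(T1P2)
= 1.0×14.2×351/(272×0.7)
= 26.178 L

26.178 L


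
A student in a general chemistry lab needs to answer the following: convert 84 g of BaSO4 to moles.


M(BaSO4) = 233.4 g/mol
n = mass/M = 84/233.4 = 0.3599 mol

0.3599 mol


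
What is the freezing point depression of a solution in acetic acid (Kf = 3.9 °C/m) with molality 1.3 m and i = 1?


ΔTf = Kf × m × i
= 3.9 × 1.3 × 1
= 5.07 °C

5.07 °C


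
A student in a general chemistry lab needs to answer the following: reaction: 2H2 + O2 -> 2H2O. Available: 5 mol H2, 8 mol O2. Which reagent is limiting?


Mole ratio available / coefficient:
  H2: 5/2 = 2.500
  O2: 8/1 = 8.000
Smaller ratio is limiting.

H2


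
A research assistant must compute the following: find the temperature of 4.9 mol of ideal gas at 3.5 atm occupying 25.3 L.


PV = nRT  (R = 0.08206 L·atm/(mol·K))
T = PV/(nR) = 3.5×25.3/(4.9×0.08206)
= 88.55/0.402094
= 220.22 K

220.22 K


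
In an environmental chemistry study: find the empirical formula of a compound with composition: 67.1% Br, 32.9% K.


Assume 100 g sample. Moles of each element:
  Br: 67.1/79.9 = 0.84 mol
  K: 32.9/39.1 = 0.841 mol
Divide by smallest (0.84):
  Br: 0.84/0.84 = 1.0
  K: 0.841/0.84 = 1.0
Empirical formula: KBr

KBr


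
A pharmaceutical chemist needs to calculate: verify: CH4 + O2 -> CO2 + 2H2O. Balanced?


Equation: CH4 + O2 -> CO2 + 2H2O
Check atoms: C: 1=1, H: 4=4, O: 2≠4
Not balanced

No, not balanced


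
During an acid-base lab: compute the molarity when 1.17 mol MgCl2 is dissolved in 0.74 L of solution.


M = n/V = 1.17/0.74 = 1.581 mol/L

1.581 M


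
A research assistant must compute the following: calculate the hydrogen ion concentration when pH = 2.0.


[H+] = 10^(-pH) = 10^(-2.0)
= 1.0×10^-2 M

1.0×10^-2 M


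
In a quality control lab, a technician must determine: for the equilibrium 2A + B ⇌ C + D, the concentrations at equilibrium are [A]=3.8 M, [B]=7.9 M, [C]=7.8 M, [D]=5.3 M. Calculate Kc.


Kc = [C][D]/([A]^2[B])
= (7.8^1 × 5.3^1)/(3.8^2 × 7.9^1)
= 41.34/114.076
= 0.3624

0.3624


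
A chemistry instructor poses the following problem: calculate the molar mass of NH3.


M(NH3) = 1×14.01 + 3×1.008
= 14.01 + 3.02
= 17.03 g/mol

17.03 g/mol


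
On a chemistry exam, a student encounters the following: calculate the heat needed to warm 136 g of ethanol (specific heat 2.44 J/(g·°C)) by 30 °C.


q = mcΔT = 136 × 2.44 × 30
= 9955.20 J

9955.20 J


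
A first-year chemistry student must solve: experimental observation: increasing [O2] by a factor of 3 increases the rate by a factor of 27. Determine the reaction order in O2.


rate ∝ [O2]^n
3^n = 27 → n = 3
Order in O2: 3

3


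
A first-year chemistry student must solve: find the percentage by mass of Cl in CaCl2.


M(CaCl2) = 1×40.08 + 2×35.45 = 110.98 g/mol
Mass of Cl = 2 × 35.45 = 70.90 g/mol
% Cl = 70.90/110.98 × 100 = 63.89%

63.89%


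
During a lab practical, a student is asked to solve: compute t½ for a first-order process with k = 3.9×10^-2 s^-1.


t½ = ln2/k = 0.693147/(3.9×10^-2 s^-1)
= 17.77 s

17.77 s


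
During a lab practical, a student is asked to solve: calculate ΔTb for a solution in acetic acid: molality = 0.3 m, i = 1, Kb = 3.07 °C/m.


ΔTb = Kb × m × i
= 3.07 × 0.3 × 1
= 0.921 °C

0.921 °C


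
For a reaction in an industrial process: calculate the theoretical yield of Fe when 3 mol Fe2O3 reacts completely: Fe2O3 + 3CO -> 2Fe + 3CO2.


Mole ratio Fe:Fe2O3 = 2:1
n(Fe) = 3 × 2/1 = 6.000 mol
mass = 6.000 × 55.85 = 335.1 g

335.1 g


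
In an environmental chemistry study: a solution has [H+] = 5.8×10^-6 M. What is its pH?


pH = -log10([H+]) = -log10(5.8×10^-6)
= 6 - log10(5.8)
= 6 - 0.76
= 5.24

5.24


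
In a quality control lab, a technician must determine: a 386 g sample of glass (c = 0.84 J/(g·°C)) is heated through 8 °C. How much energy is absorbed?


q = mcΔT = 386 × 0.84 × 8
= 2593.92 J

2593.92 J


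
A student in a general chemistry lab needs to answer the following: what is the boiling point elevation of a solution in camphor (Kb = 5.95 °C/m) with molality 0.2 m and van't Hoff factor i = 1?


ΔTb = Kb × m × i
= 5.95 × 0.2 × 1
= 1.19 °C

1.19 °C


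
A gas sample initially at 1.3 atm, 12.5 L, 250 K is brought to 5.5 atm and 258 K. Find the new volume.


P1V1/T1 = P2V2/T2
V2 = P1V1T2/(T1P2)
= 1.3×12.5×258/(250×5.5)
= 3.049 L

3.049 L


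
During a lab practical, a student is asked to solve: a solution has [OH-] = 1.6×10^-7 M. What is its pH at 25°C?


pOH = -log10([OH-]) = -log10(1.6×10^-7)
= 7 - log10(1.6) = 6.8
pH = 14 - pOH = 14 - 6.8 = 7.2

7.2


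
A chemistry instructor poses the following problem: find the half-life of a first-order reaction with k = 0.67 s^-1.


t½ = ln2/k = 0.693147/(0.67 s^-1)
= 1.035 s

1.035 s


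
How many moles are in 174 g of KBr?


M(KBr) = 119.0 g/mol
n = mass/M = 174/119.0 = 1.4622 mol

1.4622 mol


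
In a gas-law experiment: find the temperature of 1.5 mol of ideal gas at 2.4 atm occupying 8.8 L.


PV = nRT  (R = 0.08206 L·atm/(mol·K))
T = PV/(nR) = 2.4×8.8/(1.5×0.08206)
= 21.12/0.123090
= 171.58 K

171.58 K


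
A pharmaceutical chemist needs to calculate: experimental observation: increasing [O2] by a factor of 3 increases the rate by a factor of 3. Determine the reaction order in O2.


rate ∝ [O2]^n
3^n = 3 → n = 1
Order in O2: 1

1


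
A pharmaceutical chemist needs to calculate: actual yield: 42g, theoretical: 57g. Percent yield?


% yield = actual/theoretical × 100
= 42/57 × 100
= 73.68%

73.68%


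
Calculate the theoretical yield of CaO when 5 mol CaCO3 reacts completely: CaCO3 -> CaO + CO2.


Mole ratio CaO:CaCO3 = 1:1
n(CaO) = 5 × 1/1 = 5.000 mol
mass = 5.000 × 56.08 = 280.4 g

280.4 g


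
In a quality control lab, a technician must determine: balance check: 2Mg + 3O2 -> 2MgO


Equation: 2Mg + 3O2 -> 2MgO
Check atoms: Mg: 2=2, O: 6≠2
Not balanced

No, not balanced


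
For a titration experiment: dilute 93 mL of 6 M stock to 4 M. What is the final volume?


C1V1 = C2V2
6 × 93 = 4 × V2
V2 = 558/4 = 139.5 mL

139.5 mL


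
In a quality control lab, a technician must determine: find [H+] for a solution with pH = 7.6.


[H+] = 10^(-pH) = 10^(-7.6)
= 2.51×10^-8 M

2.51×10^-8 M


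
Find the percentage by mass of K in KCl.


M(KCl) = 1×39.1 + 1×35.45 = 74.55 g/mol
Mass of K = 1 × 39.1 = 39.10 g/mol
% K = 39.10/74.55 × 100 = 52.45%

52.45%


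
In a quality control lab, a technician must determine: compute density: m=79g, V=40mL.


ρ = mass/volume
= 79/40
= 1.975 g/mL

1.975 g/mL


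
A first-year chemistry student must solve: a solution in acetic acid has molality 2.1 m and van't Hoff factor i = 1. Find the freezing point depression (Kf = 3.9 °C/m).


ΔTf = Kf × m × i
= 3.9 × 2.1 × 1
= 8.19 °C

8.19 °C


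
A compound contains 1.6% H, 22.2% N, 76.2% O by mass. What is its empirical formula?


Assume 100 g sample. Moles of each element:
  H: 1.6/1.008 = 1.587 mol
  N: 22.2/14.01 = 1.585 mol
  O: 76.2/16.0 = 4.763 mol
Divide by smallest (1.585):
  H: 1.587/1.585 = 1.0
  N: 1.585/1.585 = 1.0
  O: 4.763/1.585 = 3.01
Empirical formula: HNO3

HNO3


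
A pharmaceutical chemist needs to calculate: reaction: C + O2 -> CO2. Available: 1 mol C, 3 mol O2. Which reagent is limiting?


Mole ratio available / coefficient:
  C: 1/1 = 1.000
  O2: 3/1 = 3.000
Smaller ratio is limiting.

C


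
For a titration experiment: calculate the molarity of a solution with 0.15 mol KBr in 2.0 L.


M = n/V = 0.15/2.0 = 0.075 mol/L

0.075 M


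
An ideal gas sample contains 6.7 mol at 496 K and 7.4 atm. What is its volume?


PV = nRT  (R = 0.08206 L·atm/(mol·K))
V = nRT/P = 6.7×0.08206×496/7.4
= 36.852 L

36.852 L


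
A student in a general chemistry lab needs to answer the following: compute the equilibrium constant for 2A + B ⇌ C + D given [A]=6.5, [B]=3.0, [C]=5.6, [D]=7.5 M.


Kc = [C][D]/([A]^2[B])
= (5.6^1 × 7.5^1)/(6.5^2 × 3.0^1)
= 42/126.75
= 0.3314

0.3314


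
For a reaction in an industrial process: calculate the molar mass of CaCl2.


M(CaCl2) = 1×40.08 + 2×35.45
= 40.08 + 70.9
= 110.98 g/mol

110.98 g/mol


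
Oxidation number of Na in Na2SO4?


Group 1 metal: +1
Oxidation number: +1

+1


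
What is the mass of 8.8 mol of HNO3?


M(HNO3) = 63.02 g/mol
mass = n × M = 8.8 × 63.02 = 554.58 g

554.58 g


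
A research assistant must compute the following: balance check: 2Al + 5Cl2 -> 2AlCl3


Equation: 2Al + 5Cl2 -> 2AlCl3
Check atoms: Al: 2=2, Cl: 10≠6
Not balanced

No, not balanced


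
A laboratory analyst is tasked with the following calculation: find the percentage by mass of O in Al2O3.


M(Al2O3) = 2×26.98 + 3×16.0 = 101.96 g/mol
Mass of O = 3 × 16.0 = 48.00 g/mol
% O = 48.00/101.96 × 100 = 47.08%

47.08%


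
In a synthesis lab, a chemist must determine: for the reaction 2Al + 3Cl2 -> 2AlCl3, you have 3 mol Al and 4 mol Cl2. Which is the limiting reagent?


Mole ratio available / coefficient:
  Al: 3/2 = 1.500
  Cl2: 4/3 = 1.333
Smaller ratio is limiting.

Cl2


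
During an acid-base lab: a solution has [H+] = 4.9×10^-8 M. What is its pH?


pH = -log10([H+]) = -log10(4.9×10^-8)
= 8 - log10(4.9)
= 8 - 0.69
= 7.31

7.31


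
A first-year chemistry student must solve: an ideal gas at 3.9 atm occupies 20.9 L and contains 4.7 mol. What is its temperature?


PV = nRT  (R = 0.08206 L·atm/(mol·K))
T = PV/(nR) = 3.9×20.9/(4.7×0.08206)
= 81.51/0.385682
= 211.34 K

211.34 K


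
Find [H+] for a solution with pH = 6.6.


[H+] = 10^(-pH) = 10^(-6.6)
= 2.51×10^-7 M

2.51×10^-7 M


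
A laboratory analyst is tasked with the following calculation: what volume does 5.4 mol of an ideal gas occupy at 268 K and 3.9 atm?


PV = nRT  (R = 0.08206 L·atm/(mol·K))
V = nRT/P = 5.4×0.08206×268/3.9
= 30.451 L

30.451 L


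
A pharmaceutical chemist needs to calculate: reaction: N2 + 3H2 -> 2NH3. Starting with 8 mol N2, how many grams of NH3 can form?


Mole ratio NH3:N2 = 2:1
n(NH3) = 8 × 2/1 = 16.000 mol
mass = 16.000 × 17.03 = 272.48 g

272.48 g


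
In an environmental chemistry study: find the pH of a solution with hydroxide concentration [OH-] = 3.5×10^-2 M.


pOH = -log10([OH-]) = -log10(3.5×10^-2)
= 2 - log10(3.5) = 1.46
pH = 14 - pOH = 14 - 1.46 = 12.54

12.54


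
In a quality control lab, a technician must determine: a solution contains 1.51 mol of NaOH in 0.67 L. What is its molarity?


M = n/V = 1.51/0.67 = 2.254 mol/L

2.254 M


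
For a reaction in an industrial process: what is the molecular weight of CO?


M(CO) = 1×12.01 + 1×16.0
= 12.01 + 16.0
= 28.01 g/mol

28.01 g/mol


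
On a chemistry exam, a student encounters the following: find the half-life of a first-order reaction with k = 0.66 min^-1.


t½ = ln2/k = 0.693147/(0.66 min^-1)
= 1.050 min

1.050 min


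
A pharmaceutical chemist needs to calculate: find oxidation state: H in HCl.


H is +1 with nonmetals
Oxidation number: +1

+1


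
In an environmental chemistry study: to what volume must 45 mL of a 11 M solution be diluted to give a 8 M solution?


C1V1 = C2V2
11 × 45 = 8 × V2
V2 = 495/8 = 61.88 mL

61.88 mL


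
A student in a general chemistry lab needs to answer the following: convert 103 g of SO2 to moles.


M(SO2) = 64.07 g/mol
n = mass/M = 103/64.07 = 1.6076 mol

1.6076 mol


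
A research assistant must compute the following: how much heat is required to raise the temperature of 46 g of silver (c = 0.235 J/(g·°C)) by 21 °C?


q = mcΔT = 46 × 0.235 × 21
= 227.01 J

227.01 J


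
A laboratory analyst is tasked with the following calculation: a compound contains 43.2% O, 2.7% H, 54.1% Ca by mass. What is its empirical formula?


Assume 100 g sample. Moles of each element:
  O: 43.2/16.0 = 2.7 mol
  H: 2.7/1.008 = 2.679 mol
  Ca: 54.1/40.08 = 1.35 mol
Divide by smallest (1.35):
  O: 2.7/1.35 = 2.0
  H: 2.679/1.35 = 1.98
  Ca: 1.35/1.35 = 1.0
Empirical formula: CaO2H2

CaO2H2


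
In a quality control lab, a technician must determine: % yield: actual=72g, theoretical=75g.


% yield = actual/theoretical × 100
= 72/75 × 100
= 96.0%

96.0%


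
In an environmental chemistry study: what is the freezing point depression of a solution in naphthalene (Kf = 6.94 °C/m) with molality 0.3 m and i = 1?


ΔTf = Kf × m × i
= 6.94 × 0.3 × 1
= 2.082 °C

2.082 °C


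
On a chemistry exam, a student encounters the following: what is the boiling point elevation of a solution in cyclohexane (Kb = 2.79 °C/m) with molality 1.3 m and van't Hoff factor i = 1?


ΔTb = Kb × m × i
= 2.79 × 1.3 × 1
= 3.627 °C

3.627 °C
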